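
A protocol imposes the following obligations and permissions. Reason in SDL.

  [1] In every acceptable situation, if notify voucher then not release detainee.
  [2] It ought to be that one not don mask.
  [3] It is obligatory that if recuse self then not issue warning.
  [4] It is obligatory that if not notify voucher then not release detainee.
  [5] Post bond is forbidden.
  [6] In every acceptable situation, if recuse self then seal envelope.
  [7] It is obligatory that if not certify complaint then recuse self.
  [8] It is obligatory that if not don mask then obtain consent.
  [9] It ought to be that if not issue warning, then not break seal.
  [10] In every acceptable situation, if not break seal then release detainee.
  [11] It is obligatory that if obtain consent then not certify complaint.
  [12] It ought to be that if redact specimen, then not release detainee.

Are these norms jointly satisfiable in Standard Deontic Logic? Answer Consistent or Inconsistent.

Premises 4 and 1 cover both cases: O(¬notify_voucher → ¬release_detainee) and O(notify_voucher → ¬release_detainee). Since ¬notify_voucher ∨ notify_voucher is a tautology, O(¬release_detainee) follows.
Premise 10, O(¬break_seal → release_detainee), contraposes to O(¬release_detainee → break_seal); with O(¬release_detainee) we get O(break_seal).
Premise 9, O(¬issue_warning → ¬break_seal), contraposes to O(break_seal → issue_warning); with O(break_seal) we get O(issue_warning).
Premise 3 is O(recuse_self → ¬issue_warning); contrapositively O(issue_warning → ¬recuse_self). Since O(issue_warning) holds, K gives O(¬recuse_self).
The contrapositive of premise 7 (O(¬certify_complaint → recuse_self)) is O(¬recuse_self → certify_complaint), and O(¬recuse_self) is already established, so O(certify_complaint).
Premise 11 is O(obtain_consent → ¬certify_complaint); contrapositively O(certify_complaint → ¬obtain_consent). Since O(certify_complaint) holds, K gives O(¬obtain_consent).
Premise 8 is O(¬don_mask → obtain_consent); contrapositively O(¬obtain_consent → don_mask). Since O(¬obtain_consent) holds, K gives O(don_mask).
However, premise 2 gives O(¬don_mask).
We now have both O(don_mask) and O(¬don_mask) — don_mask is simultaneously obligatory and forbidden, violating the D-axiom.

Inconsistent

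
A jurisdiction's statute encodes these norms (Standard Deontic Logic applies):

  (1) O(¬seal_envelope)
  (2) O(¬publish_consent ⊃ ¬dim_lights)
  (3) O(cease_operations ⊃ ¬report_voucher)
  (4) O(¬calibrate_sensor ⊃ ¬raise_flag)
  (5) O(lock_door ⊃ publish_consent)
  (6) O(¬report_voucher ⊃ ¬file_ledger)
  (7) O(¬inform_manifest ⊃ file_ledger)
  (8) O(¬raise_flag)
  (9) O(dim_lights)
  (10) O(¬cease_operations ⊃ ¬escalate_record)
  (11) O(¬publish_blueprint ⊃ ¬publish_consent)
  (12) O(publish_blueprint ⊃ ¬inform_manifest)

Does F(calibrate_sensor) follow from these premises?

No

Premise 4 is O(¬calibrate_sensor ⊃ ¬raise_flag); even if O(¬raise_flag) held, inferring O(¬calibrate_sensor) would be affirming the consequent — invalid.
No other premise forces O(¬calibrate_sensor). An ideal world satisfying every premise can still have calibrate_sensor true, so F(calibrate_sensor) is not derivable.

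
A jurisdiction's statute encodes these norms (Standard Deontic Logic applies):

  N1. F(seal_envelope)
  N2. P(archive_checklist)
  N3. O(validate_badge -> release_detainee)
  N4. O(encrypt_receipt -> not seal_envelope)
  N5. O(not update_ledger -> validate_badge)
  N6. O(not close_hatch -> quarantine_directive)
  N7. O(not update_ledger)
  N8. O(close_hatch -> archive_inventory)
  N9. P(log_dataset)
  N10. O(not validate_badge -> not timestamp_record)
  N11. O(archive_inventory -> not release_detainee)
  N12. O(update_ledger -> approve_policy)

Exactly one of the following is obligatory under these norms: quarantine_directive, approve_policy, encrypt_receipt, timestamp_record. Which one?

From premise 7 we have O(not update_ledger).
With premise 5, O(not update_ledger -> validate_badge), the K-axiom yields O(validate_badge).
From O(validate_badge) and premise 3, O(validate_badge -> release_detainee), we obtain O(release_detainee).
Premise 11 is O(archive_inventory -> not release_detainee); contrapositively O(release_detainee -> not archive_inventory). Since O(release_detainee) holds, K gives O(not archive_inventory).
Premise 8, O(close_hatch -> archive_inventory), contraposes to O(not archive_inventory -> not close_hatch); with O(not archive_inventory) we get O(not close_hatch).
With premise 6, O(not close_hatch -> quarantine_directive), the K-axiom yields O(quarantine_directive).
So O(quarantine_directive) holds — quarantine_directive is obligatory. None of the other listed options is made obligatory by any chain of premises.

quarantine_directive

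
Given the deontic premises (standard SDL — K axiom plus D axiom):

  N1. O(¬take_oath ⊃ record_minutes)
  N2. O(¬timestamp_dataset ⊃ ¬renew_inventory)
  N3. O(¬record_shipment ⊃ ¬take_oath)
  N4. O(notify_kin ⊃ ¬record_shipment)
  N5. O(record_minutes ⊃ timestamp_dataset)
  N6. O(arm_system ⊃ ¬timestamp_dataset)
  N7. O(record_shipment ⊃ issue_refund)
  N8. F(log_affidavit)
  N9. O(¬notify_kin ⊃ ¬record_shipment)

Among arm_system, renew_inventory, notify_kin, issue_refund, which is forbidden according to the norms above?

Premises 9 and 4 are O(¬notify_kin ⊃ ¬record_shipment) and O(notify_kin ⊃ ¬record_shipment); every ideal world satisfies ¬notify_kin or notify_kin, so in either case ¬record_shipment holds — hence O(¬record_shipment).
From O(¬record_shipment) and premise 3, O(¬record_shipment ⊃ ¬take_oath), we obtain O(¬take_oath).
From O(¬take_oath) and premise 1, O(¬take_oath ⊃ record_minutes), we obtain O(record_minutes).
With premise 5, O(record_minutes ⊃ timestamp_dataset), the K-axiom yields O(timestamp_dataset).
Premise 6, O(arm_system ⊃ ¬timestamp_dataset), contraposes to O(timestamp_dataset ⊃ ¬arm_system); with O(timestamp_dataset) we get O(¬arm_system).
So O(¬arm_system) holds, i.e. arm_system is forbidden. None of the other listed options is forbidden under the premises.

arm_system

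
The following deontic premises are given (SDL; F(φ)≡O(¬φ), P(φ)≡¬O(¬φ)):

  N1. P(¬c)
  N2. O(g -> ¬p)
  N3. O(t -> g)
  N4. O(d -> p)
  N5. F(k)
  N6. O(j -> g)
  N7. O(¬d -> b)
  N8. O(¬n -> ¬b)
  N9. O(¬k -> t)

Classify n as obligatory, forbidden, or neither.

Obligatory

Premise 5 is F(k), i.e. O(¬k).
From O(¬k) and premise 9, O(¬k -> t), we obtain O(t).
Premise 3 is O(t -> g); since O(t), deontic closure gives O(g).
Premise 2 is O(g -> ¬p); since O(g), deontic closure gives O(¬p).
Premise 4, O(d -> p), contraposes to O(¬p -> ¬d); with O(¬p) we get O(¬d).
Applying K to premise 7 (O(¬d -> b)) and O(¬d) yields O(b).
The contrapositive of premise 8 (O(¬n -> ¬b)) is O(b -> n), and O(b) is already established, so O(n).
Premises 1, 6 do not contribute to this derivation.
Hence n is obligatory.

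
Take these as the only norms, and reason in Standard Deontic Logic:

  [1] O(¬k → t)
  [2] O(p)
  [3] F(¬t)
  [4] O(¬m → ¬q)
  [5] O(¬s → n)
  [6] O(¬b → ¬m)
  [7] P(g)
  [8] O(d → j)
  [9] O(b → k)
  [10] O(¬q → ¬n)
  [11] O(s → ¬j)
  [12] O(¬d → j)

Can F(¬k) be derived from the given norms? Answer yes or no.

Premises 12 and 8 cover both cases: O(¬d → j) and O(d → j). Since ¬d ∨ d is a tautology, O(j) follows.
Premise 11 is O(s → ¬j); contrapositively O(j → ¬s). Since O(j) holds, K gives O(¬s).
From O(¬s) and premise 5, O(¬s → n), we obtain O(n).
Premise 10, O(¬q → ¬n), contraposes to O(n → q); with O(n) we get O(q).
Premise 4, O(¬m → ¬q), contraposes to O(q → m); with O(q) we get O(m).
Premise 6, O(¬b → ¬m), contraposes to O(m → b); with O(m) we get O(b).
From O(b) and premise 9, O(b → k), we obtain O(k).
Premises 1, 2, 3, 7 do not contribute to this derivation.
So O(k) holds, i.e. F(¬k). The claim follows.

Yes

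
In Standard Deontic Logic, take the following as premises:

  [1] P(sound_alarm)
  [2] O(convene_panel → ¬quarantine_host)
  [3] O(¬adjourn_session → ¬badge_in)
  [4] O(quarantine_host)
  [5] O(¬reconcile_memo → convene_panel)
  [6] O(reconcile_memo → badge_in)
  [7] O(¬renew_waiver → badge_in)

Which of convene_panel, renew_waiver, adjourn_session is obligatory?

From premise 4 we have O(quarantine_host).
The contrapositive of premise 2 (O(convene_panel → ¬quarantine_host)) is O(quarantine_host → ¬convene_panel), and O(quarantine_host) is already established, so O(¬convene_panel).
Premise 5 is O(¬reconcile_memo → convene_panel); contrapositively O(¬convene_panel → reconcile_memo). Since O(¬convene_panel) holds, K gives O(reconcile_memo).
Applying K to premise 6 (O(reconcile_memo → badge_in)) and O(reconcile_memo) yields O(badge_in).
The contrapositive of premise 3 (O(¬adjourn_session → ¬badge_in)) is O(badge_in → adjourn_session), and O(badge_in) is already established, so O(adjourn_session).
So O(adjourn_session) holds — adjourn_session is obligatory. None of the other listed options is made obligatory by any chain of premises.

adjourn_session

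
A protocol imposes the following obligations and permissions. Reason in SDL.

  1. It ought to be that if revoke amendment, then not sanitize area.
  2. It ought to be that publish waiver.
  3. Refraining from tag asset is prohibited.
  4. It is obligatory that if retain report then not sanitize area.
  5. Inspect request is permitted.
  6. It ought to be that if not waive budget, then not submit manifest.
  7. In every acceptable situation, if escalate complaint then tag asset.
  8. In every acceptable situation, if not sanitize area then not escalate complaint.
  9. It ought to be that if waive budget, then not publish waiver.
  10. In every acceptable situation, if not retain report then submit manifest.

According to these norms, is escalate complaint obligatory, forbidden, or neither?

Premise 2 gives O(publish_waiver).
Premise 9 is O(waive_budget → ¬publish_waiver); contrapositively O(publish_waiver → ¬waive_budget). Since O(publish_waiver) holds, K gives O(¬waive_budget).
With premise 6, O(¬waive_budget → ¬submit_manifest), the K-axiom yields O(¬submit_manifest).
Premise 10, O(¬retain_report → submit_manifest), contraposes to O(¬submit_manifest → retain_report); with O(¬submit_manifest) we get O(retain_report).
With premise 4, O(retain_report → ¬sanitize_area), the K-axiom yields O(¬sanitize_area).
Applying K to premise 8 (O(¬sanitize_area → ¬escalate_complaint)) and O(¬sanitize_area) yields O(¬escalate_complaint).
Premises 1, 3, 5, 7 do not contribute to this derivation.
Thus O(¬escalate_complaint), which is F(escalate_complaint): escalate_complaint is forbidden.

Forbidden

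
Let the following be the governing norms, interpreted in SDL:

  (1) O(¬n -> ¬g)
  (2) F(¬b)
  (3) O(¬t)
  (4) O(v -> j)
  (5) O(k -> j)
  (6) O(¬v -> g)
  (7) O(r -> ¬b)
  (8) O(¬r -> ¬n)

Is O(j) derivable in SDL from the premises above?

Premise 2, F(¬b), is equivalent to O(b).
Premise 7, O(r -> ¬b), contraposes to O(b -> ¬r); with O(b) we get O(¬r).
From O(¬r) and premise 8, O(¬r -> ¬n), we obtain O(¬n).
Premise 1 is O(¬n -> ¬g); since O(¬n), deontic closure gives O(¬g).
Premise 6, O(¬v -> g), contraposes to O(¬g -> v); with O(¬g) we get O(v).
Premise 4 is O(v -> j); since O(v), deontic closure gives O(j).
Premises 3, 5 do not contribute to this derivation.
So O(j) follows.

Yes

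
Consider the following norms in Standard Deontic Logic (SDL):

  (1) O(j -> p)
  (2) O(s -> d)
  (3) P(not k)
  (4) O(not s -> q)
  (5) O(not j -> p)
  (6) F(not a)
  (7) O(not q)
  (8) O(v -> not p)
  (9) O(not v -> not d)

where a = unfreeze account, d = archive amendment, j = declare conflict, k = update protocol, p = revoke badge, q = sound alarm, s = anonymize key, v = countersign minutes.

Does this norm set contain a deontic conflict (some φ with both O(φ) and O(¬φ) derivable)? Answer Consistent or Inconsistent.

Inconsistent

Premises 5 and 1 are O(not j -> p) and O(j -> p); every ideal world satisfies not j or j, so in either case p holds — hence O(p).
Premise 8 is O(v -> not p); contrapositively O(p -> not v). Since O(p) holds, K gives O(not v).
Applying K to premise 9 (O(not v -> not d)) and O(not v) yields O(not d).
Premise 2 is O(s -> d); contrapositively O(not d -> not s). Since O(not d) holds, K gives O(not s).
Applying K to premise 4 (O(not s -> q)) and O(not s) yields O(q).
However, premise 7 gives O(not q).
We now have both O(q) and O(not q) — q is simultaneously obligatory and forbidden, violating the D-axiom.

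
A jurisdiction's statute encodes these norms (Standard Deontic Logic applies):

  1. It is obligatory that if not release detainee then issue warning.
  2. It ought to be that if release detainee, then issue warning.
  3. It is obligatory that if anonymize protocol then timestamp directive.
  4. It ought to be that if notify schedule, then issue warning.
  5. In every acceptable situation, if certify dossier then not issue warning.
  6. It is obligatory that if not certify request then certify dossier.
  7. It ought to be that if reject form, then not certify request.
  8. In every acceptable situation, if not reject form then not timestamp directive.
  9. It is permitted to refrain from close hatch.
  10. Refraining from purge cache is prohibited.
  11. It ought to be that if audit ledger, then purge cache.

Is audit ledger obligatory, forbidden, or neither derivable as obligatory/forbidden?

Neither

Premise 11 is O(audit_ledger → purge_cache); even if O(purge_cache) held, inferring O(audit_ledger) would be affirming the consequent — invalid.
No premise or chain of K-axiom applications forces O(audit_ledger), and none forces O(¬audit_ledger). So audit_ledger is neither obligatory nor forbidden under these norms.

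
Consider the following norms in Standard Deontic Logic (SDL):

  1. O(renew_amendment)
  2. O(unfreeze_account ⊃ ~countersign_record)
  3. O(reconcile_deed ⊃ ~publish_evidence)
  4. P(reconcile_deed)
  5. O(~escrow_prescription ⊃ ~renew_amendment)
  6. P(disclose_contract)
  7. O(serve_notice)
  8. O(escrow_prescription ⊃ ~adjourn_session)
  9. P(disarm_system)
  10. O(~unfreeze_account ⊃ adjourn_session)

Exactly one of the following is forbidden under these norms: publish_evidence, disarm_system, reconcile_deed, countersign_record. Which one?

From premise 1 we have O(renew_amendment).
Premise 5 is O(~escrow_prescription ⊃ ~renew_amendment); contrapositively O(renew_amendment ⊃ escrow_prescription). Since O(renew_amendment) holds, K gives O(escrow_prescription).
Premise 8 is O(escrow_prescription ⊃ ~adjourn_session); since O(escrow_prescription), deontic closure gives O(~adjourn_session).
Premise 10, O(~unfreeze_account ⊃ adjourn_session), contraposes to O(~adjourn_session ⊃ unfreeze_account); with O(~adjourn_session) we get O(unfreeze_account).
From O(unfreeze_account) and premise 2, O(unfreeze_account ⊃ ~countersign_record), we obtain O(~countersign_record).
So O(~countersign_record) holds, i.e. countersign_record is forbidden. None of the other listed options is forbidden under the premises.

countersign_record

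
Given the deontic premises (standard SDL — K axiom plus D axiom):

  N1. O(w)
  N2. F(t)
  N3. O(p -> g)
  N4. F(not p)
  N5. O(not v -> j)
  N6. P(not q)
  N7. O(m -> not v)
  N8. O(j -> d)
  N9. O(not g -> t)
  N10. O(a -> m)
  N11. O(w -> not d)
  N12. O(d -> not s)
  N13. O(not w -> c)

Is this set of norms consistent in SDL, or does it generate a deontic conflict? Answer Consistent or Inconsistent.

Consistent

Premise 9 is O(not g -> t), but O(not g) is not derivable from the premises, so it does not yield O(t).
So O(t) is not derivable, and the apparent clash with O(not t) does not arise.
A world satisfying every obligation exists (e.g. a=false, c=false, d=false, g=true, j=false, m=false, p=true, q=false, s=false, t=false, v=true, w=true); no atom is both obligatory and forbidden, so the set is consistent.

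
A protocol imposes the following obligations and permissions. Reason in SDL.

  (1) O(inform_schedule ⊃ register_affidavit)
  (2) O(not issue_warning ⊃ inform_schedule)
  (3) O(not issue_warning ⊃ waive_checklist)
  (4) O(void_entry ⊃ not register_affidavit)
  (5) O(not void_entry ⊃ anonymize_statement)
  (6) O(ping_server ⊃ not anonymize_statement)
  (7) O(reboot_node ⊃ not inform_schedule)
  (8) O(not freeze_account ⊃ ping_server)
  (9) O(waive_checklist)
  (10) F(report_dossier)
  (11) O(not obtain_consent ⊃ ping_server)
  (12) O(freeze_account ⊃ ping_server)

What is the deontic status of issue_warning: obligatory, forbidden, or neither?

Premises 8 and 12 are O(not freeze_account ⊃ ping_server) and O(freeze_account ⊃ ping_server); every ideal world satisfies not freeze_account or freeze_account, so in either case ping_server holds — hence O(ping_server).
With premise 6, O(ping_server ⊃ not anonymize_statement), the K-axiom yields O(not anonymize_statement).
Premise 5, O(not void_entry ⊃ anonymize_statement), contraposes to O(not anonymize_statement ⊃ void_entry); with O(not anonymize_statement) we get O(void_entry).
From O(void_entry) and premise 4, O(void_entry ⊃ not register_affidavit), we obtain O(not register_affidavit).
Premise 1, O(inform_schedule ⊃ register_affidavit), contraposes to O(not register_affidavit ⊃ not inform_schedule); with O(not register_affidavit) we get O(not inform_schedule).
Premise 2 is O(not issue_warning ⊃ inform_schedule); contrapositively O(not inform_schedule ⊃ issue_warning). Since O(not inform_schedule) holds, K gives O(issue_warning).
Premises 3, 7, 9, 10, 11 do not contribute to this derivation.
Hence issue_warning is obligatory.

Obligatory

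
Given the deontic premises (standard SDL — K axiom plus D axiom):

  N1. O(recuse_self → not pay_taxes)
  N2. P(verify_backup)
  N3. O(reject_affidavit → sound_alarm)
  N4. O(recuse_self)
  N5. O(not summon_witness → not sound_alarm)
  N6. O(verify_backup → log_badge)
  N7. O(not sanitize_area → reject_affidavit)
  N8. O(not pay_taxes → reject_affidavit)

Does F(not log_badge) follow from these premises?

Premise 6 is O(verify_backup → log_badge), but O(verify_backup) is not derivable from the premises (the permission P(verify_backup) asserts only not O(not verify_backup), not O(verify_backup)), so it does not yield O(log_badge).
No other premise forces O(log_badge). An ideal world satisfying every premise can still have not log_badge true, so F(not log_badge) is not derivable.

No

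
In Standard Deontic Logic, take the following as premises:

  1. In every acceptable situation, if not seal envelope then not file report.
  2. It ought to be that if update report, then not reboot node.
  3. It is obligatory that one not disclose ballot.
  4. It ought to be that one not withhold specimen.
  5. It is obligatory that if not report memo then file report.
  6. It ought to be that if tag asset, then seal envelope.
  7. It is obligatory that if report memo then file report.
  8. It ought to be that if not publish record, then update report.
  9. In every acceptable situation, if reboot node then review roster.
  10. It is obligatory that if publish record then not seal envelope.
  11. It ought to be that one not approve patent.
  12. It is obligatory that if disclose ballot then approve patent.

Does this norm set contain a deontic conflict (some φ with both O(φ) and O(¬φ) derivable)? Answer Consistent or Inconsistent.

Consistent

Premise 12 is O(disclose_ballot → approve_patent), but O(disclose_ballot) is not derivable from the premises, so it does not yield O(approve_patent).
So O(approve_patent) is not derivable, and the apparent clash with O(¬approve_patent) does not arise.
A world satisfying every obligation exists (e.g. approve_patent=false, disclose_ballot=false, file_report=true, publish_record=false, reboot_node=false, report_memo=false, review_roster=false, seal_envelope=true, tag_asset=false, update_report=true, withhold_specimen=false); no atom is both obligatory and forbidden, so the set is consistent.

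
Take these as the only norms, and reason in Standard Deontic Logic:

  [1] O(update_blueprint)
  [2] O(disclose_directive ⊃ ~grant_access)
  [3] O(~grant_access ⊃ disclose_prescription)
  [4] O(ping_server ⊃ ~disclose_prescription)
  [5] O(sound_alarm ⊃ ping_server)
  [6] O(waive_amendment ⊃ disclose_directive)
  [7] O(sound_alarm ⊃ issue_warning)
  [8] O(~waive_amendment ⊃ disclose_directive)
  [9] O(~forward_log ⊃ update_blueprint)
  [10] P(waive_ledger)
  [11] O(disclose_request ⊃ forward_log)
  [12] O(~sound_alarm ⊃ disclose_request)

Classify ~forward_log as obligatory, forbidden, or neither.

Premises 6 and 8 are O(waive_amendment ⊃ disclose_directive) and O(~waive_amendment ⊃ disclose_directive); every ideal world satisfies waive_amendment or ~waive_amendment, so in either case disclose_directive holds — hence O(disclose_directive).
Premise 2 is O(disclose_directive ⊃ ~grant_access); since O(disclose_directive), deontic closure gives O(~grant_access).
With premise 3, O(~grant_access ⊃ disclose_prescription), the K-axiom yields O(disclose_prescription).
The contrapositive of premise 4 (O(ping_server ⊃ ~disclose_prescription)) is O(disclose_prescription ⊃ ~ping_server), and O(disclose_prescription) is already established, so O(~ping_server).
Premise 5 is O(sound_alarm ⊃ ping_server); contrapositively O(~ping_server ⊃ ~sound_alarm). Since O(~ping_server) holds, K gives O(~sound_alarm).
Applying K to premise 12 (O(~sound_alarm ⊃ disclose_request)) and O(~sound_alarm) yields O(disclose_request).
With premise 11, O(disclose_request ⊃ forward_log), the K-axiom yields O(forward_log).
Premises 1, 7, 9, 10 do not contribute to this derivation.
Thus O(forward_log), which is F(~forward_log): ~forward_log is forbidden.

Forbidden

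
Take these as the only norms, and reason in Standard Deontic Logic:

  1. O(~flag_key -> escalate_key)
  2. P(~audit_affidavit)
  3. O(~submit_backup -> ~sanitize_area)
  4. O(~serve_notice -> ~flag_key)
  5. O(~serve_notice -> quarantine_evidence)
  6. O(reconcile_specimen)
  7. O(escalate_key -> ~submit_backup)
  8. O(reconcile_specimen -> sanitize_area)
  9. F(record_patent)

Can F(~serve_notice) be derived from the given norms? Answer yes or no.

Premise 6 gives O(reconcile_specimen).
Premise 8 is O(reconcile_specimen -> sanitize_area); since O(reconcile_specimen), deontic closure gives O(sanitize_area).
Premise 3, O(~submit_backup -> ~sanitize_area), contraposes to O(sanitize_area -> submit_backup); with O(sanitize_area) we get O(submit_backup).
Premise 7 is O(escalate_key -> ~submit_backup); contrapositively O(submit_backup -> ~escalate_key). Since O(submit_backup) holds, K gives O(~escalate_key).
Premise 1, O(~flag_key -> escalate_key), contraposes to O(~escalate_key -> flag_key); with O(~escalate_key) we get O(flag_key).
Premise 4, O(~serve_notice -> ~flag_key), contraposes to O(flag_key -> serve_notice); with O(flag_key) we get O(serve_notice).
Premises 2, 5, 9 do not contribute to this derivation.
So O(serve_notice) holds, i.e. F(~serve_notice). The claim follows.

Yes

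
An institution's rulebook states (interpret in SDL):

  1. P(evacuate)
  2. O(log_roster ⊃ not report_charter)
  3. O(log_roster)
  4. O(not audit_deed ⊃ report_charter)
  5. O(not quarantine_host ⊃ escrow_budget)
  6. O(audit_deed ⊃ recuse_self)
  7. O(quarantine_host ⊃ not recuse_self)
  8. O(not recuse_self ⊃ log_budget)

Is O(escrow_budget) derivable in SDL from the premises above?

Yes

Premise 3 gives O(log_roster).
From O(log_roster) and premise 2, O(log_roster ⊃ not report_charter), we obtain O(not report_charter).
Premise 4, O(not audit_deed ⊃ report_charter), contraposes to O(not report_charter ⊃ audit_deed); with O(not report_charter) we get O(audit_deed).
Premise 6 is O(audit_deed ⊃ recuse_self); since O(audit_deed), deontic closure gives O(recuse_self).
Premise 7 is O(quarantine_host ⊃ not recuse_self); contrapositively O(recuse_self ⊃ not quarantine_host). Since O(recuse_self) holds, K gives O(not quarantine_host).
Applying K to premise 5 (O(not quarantine_host ⊃ escrow_budget)) and O(not quarantine_host) yields O(escrow_budget).
Premises 1, 8 do not contribute to this derivation.
So O(escrow_budget) follows.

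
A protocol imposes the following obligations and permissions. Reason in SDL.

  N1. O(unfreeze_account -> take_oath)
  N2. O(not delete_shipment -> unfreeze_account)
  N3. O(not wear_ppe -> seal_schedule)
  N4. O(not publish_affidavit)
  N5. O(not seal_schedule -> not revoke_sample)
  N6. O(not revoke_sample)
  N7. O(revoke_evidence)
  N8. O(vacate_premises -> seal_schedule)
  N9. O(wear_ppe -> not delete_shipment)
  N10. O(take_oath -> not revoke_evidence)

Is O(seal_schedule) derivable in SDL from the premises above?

Yes

From premise 7 we have O(revoke_evidence).
Premise 10 is O(take_oath -> not revoke_evidence); contrapositively O(revoke_evidence -> not take_oath). Since O(revoke_evidence) holds, K gives O(not take_oath).
Premise 1 is O(unfreeze_account -> take_oath); contrapositively O(not take_oath -> not unfreeze_account). Since O(not take_oath) holds, K gives O(not unfreeze_account).
Premise 2 is O(not delete_shipment -> unfreeze_account); contrapositively O(not unfreeze_account -> delete_shipment). Since O(not unfreeze_account) holds, K gives O(delete_shipment).
Premise 9, O(wear_ppe -> not delete_shipment), contraposes to O(delete_shipment -> not wear_ppe); with O(delete_shipment) we get O(not wear_ppe).
Applying K to premise 3 (O(not wear_ppe -> seal_schedule)) and O(not wear_ppe) yields O(seal_schedule).
Premises 4, 5, 6, 8 do not contribute to this derivation.
So O(seal_schedule) follows.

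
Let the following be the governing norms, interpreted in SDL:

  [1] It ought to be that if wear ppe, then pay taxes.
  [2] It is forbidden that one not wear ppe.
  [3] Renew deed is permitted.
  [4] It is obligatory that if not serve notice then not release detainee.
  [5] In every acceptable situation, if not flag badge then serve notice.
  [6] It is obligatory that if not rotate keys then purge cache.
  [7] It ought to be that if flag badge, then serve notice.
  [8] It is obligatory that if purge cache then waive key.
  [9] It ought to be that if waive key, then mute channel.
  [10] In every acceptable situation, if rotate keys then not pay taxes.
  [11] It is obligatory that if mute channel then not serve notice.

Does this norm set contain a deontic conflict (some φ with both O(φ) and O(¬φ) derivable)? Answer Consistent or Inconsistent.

Inconsistent

Premises 7 and 5 cover both cases: O(flag_badge → serve_notice) and O(¬flag_badge → serve_notice). Since flag_badge ∨ ¬flag_badge is a tautology, O(serve_notice) follows.
Premise 11 is O(mute_channel → ¬serve_notice); contrapositively O(serve_notice → ¬mute_channel). Since O(serve_notice) holds, K gives O(¬mute_channel).
Premise 9, O(waive_key → mute_channel), contraposes to O(¬mute_channel → ¬waive_key); with O(¬mute_channel) we get O(¬waive_key).
The contrapositive of premise 8 (O(purge_cache → waive_key)) is O(¬waive_key → ¬purge_cache), and O(¬waive_key) is already established, so O(¬purge_cache).
The contrapositive of premise 6 (O(¬rotate_keys → purge_cache)) is O(¬purge_cache → rotate_keys), and O(¬purge_cache) is already established, so O(rotate_keys).
Premise 10 is O(rotate_keys → ¬pay_taxes); since O(rotate_keys), deontic closure gives O(¬pay_taxes).
Premise 1 is O(wear_ppe → pay_taxes); contrapositively O(¬pay_taxes → ¬wear_ppe). Since O(¬pay_taxes) holds, K gives O(¬wear_ppe).
Yet premise 2 is F(¬wear_ppe), i.e. O(wear_ppe).
We now have both O(¬wear_ppe) and O(wear_ppe) — wear_ppe is simultaneously obligatory and forbidden, violating the D-axiom.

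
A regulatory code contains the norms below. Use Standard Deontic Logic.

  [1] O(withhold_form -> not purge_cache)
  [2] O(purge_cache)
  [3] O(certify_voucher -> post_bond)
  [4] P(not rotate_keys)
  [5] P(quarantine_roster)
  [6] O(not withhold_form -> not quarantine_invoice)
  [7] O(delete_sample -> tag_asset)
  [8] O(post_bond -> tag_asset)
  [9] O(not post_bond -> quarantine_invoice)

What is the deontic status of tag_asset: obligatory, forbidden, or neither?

Obligatory

Premise 2 gives O(purge_cache).
Premise 1, O(withhold_form -> not purge_cache), contraposes to O(purge_cache -> not withhold_form); with O(purge_cache) we get O(not withhold_form).
With premise 6, O(not withhold_form -> not quarantine_invoice), the K-axiom yields O(not quarantine_invoice).
Premise 9, O(not post_bond -> quarantine_invoice), contraposes to O(not quarantine_invoice -> post_bond); with O(not quarantine_invoice) we get O(post_bond).
Premise 8 is O(post_bond -> tag_asset); since O(post_bond), deontic closure gives O(tag_asset).
Premises 3, 4, 5, 7 do not contribute to this derivation.
Hence tag_asset is obligatory.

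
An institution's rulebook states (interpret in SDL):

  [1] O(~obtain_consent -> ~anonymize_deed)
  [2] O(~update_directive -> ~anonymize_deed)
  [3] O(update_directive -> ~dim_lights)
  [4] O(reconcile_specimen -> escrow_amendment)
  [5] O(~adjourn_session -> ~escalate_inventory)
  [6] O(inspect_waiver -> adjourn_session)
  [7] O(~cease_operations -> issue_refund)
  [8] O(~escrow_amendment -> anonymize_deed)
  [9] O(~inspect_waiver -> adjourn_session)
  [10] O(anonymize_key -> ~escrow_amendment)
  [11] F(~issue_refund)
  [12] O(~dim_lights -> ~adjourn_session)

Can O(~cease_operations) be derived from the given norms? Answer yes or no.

No

Premise 7 is O(~cease_operations -> issue_refund); even if O(issue_refund) held, inferring O(~cease_operations) would be affirming the consequent — invalid.
No other premise forces O(~cease_operations). An ideal world satisfying every premise can still have ~cease_operations false, so O(~cease_operations) is not derivable.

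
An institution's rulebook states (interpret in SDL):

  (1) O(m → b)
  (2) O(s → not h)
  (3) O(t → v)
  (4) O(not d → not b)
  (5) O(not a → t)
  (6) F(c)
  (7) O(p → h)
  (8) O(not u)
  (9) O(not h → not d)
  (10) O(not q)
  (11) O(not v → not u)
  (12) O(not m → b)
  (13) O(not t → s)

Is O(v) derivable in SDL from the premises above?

Premises 12 and 1 cover both cases: O(not m → b) and O(m → b). Since not m ∨ m is a tautology, O(b) follows.
The contrapositive of premise 4 (O(not d → not b)) is O(b → d), and O(b) is already established, so O(d).
Premise 9, O(not h → not d), contraposes to O(d → h); with O(d) we get O(h).
Premise 2 is O(s → not h); contrapositively O(h → not s). Since O(h) holds, K gives O(not s).
The contrapositive of premise 13 (O(not t → s)) is O(not s → t), and O(not s) is already established, so O(t).
From O(t) and premise 3, O(t → v), we obtain O(v).
Premises 5, 6, 7, 8, 10, 11 do not contribute to this derivation.
So O(v) follows.

Yes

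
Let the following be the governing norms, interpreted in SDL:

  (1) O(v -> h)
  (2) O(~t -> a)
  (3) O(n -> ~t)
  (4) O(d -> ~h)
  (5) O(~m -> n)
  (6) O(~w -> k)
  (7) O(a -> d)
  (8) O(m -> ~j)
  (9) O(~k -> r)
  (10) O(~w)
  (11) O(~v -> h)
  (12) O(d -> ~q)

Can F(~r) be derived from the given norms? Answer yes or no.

No

Premise 9 is O(~k -> r), but O(~k) is not derivable from the premises, so it does not yield O(r).
No other premise forces O(r). An ideal world satisfying every premise can still have ~r true, so F(~r) is not derivable.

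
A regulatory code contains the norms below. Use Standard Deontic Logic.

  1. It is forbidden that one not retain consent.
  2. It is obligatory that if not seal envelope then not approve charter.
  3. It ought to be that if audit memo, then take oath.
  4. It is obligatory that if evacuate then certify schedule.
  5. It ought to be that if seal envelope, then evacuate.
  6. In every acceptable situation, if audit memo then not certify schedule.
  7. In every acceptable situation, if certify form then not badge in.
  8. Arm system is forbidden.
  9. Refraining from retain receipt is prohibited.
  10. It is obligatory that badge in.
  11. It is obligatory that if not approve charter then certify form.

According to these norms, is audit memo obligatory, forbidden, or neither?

Premise 10 gives O(badge_in).
The contrapositive of premise 7 (O(certify_form → ¬badge_in)) is O(badge_in → ¬certify_form), and O(badge_in) is already established, so O(¬certify_form).
Premise 11 is O(¬approve_charter → certify_form); contrapositively O(¬certify_form → approve_charter). Since O(¬certify_form) holds, K gives O(approve_charter).
The contrapositive of premise 2 (O(¬seal_envelope → ¬approve_charter)) is O(approve_charter → seal_envelope), and O(approve_charter) is already established, so O(seal_envelope).
From O(seal_envelope) and premise 5, O(seal_envelope → evacuate), we obtain O(evacuate).
Applying K to premise 4 (O(evacuate → certify_schedule)) and O(evacuate) yields O(certify_schedule).
Premise 6, O(audit_memo → ¬certify_schedule), contraposes to O(certify_schedule → ¬audit_memo); with O(certify_schedule) we get O(¬audit_memo).
Premises 1, 3, 8, 9 do not contribute to this derivation.
Thus O(¬audit_memo), which is F(audit_memo): audit_memo is forbidden.

Forbidden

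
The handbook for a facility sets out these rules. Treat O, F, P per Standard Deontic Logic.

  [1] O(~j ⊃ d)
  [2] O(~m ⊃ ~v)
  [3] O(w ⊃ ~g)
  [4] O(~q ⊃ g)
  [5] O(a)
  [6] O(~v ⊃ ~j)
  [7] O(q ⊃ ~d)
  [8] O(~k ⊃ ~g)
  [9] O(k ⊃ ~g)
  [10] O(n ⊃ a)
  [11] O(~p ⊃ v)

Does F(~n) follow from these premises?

No

Premise 10 is O(n ⊃ a); even if O(a) held, inferring O(n) would be affirming the consequent — invalid.
No other premise forces O(n). An ideal world satisfying every premise can still have ~n true, so F(~n) is not derivable.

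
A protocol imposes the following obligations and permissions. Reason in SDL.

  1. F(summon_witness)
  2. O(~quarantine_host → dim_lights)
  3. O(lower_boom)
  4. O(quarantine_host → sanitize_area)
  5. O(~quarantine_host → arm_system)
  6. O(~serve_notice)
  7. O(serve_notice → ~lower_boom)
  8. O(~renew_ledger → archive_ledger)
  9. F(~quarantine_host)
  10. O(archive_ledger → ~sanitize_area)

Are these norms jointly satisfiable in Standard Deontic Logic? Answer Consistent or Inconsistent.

Premise 7 is O(serve_notice → ~lower_boom), but O(serve_notice) is not derivable from the premises, so it does not yield O(~lower_boom).
So O(~lower_boom) is not derivable, and the apparent clash with O(lower_boom) does not arise.
A world satisfying every obligation exists (e.g. archive_ledger=false, arm_system=false, dim_lights=false, lower_boom=true, quarantine_host=true, renew_ledger=true, sanitize_area=true, serve_notice=false, summon_witness=false); no atom is both obligatory and forbidden, so the set is consistent.

Consistent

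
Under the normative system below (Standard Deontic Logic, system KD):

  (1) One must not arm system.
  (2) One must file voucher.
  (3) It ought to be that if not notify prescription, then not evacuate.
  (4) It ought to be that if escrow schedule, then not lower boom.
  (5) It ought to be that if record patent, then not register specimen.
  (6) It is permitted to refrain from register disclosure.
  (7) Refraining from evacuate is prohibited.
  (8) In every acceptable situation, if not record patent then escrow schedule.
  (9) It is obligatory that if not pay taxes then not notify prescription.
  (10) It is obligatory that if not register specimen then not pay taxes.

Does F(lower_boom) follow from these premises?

Premise 7 is F(¬evacuate), i.e. O(evacuate).
The contrapositive of premise 3 (O(¬notify_prescription → ¬evacuate)) is O(evacuate → notify_prescription), and O(evacuate) is already established, so O(notify_prescription).
Premise 9, O(¬pay_taxes → ¬notify_prescription), contraposes to O(notify_prescription → pay_taxes); with O(notify_prescription) we get O(pay_taxes).
Premise 10, O(¬register_specimen → ¬pay_taxes), contraposes to O(pay_taxes → register_specimen); with O(pay_taxes) we get O(register_specimen).
The contrapositive of premise 5 (O(record_patent → ¬register_specimen)) is O(register_specimen → ¬record_patent), and O(register_specimen) is already established, so O(¬record_patent).
From O(¬record_patent) and premise 8, O(¬record_patent → escrow_schedule), we obtain O(escrow_schedule).
With premise 4, O(escrow_schedule → ¬lower_boom), the K-axiom yields O(¬lower_boom).
Premises 1, 2, 6 do not contribute to this derivation.
So O(¬lower_boom) holds, i.e. F(lower_boom). The claim follows.

Yes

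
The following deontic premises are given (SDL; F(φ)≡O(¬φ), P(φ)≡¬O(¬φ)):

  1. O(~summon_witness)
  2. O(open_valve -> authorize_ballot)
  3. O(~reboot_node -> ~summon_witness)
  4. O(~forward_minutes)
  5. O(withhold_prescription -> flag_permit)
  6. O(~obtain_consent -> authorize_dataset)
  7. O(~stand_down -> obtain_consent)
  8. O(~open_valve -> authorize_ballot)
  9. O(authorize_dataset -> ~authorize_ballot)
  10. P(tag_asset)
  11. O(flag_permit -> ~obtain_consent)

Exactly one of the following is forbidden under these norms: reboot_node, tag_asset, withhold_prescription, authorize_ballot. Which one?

Premises 8 and 2 cover both cases: O(~open_valve -> authorize_ballot) and O(open_valve -> authorize_ballot). Since ~open_valve ∨ open_valve is a tautology, O(authorize_ballot) follows.
Premise 9, O(authorize_dataset -> ~authorize_ballot), contraposes to O(authorize_ballot -> ~authorize_dataset); with O(authorize_ballot) we get O(~authorize_dataset).
Premise 6, O(~obtain_consent -> authorize_dataset), contraposes to O(~authorize_dataset -> obtain_consent); with O(~authorize_dataset) we get O(obtain_consent).
Premise 11, O(flag_permit -> ~obtain_consent), contraposes to O(obtain_consent -> ~flag_permit); with O(obtain_consent) we get O(~flag_permit).
Premise 5 is O(withhold_prescription -> flag_permit); contrapositively O(~flag_permit -> ~withhold_prescription). Since O(~flag_permit) holds, K gives O(~withhold_prescription).
So O(~withhold_prescription) holds, i.e. withhold_prescription is forbidden. None of the other listed options is forbidden under the premises.

withhold_prescription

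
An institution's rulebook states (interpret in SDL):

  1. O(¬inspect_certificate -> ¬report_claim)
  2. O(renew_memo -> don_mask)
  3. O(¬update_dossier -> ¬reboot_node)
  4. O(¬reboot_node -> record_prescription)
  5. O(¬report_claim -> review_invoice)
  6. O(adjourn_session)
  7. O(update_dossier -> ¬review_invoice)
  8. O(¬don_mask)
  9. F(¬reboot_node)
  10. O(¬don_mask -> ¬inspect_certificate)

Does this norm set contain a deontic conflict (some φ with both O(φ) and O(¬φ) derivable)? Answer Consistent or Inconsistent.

Inconsistent

Premise 9, F(¬reboot_node), is equivalent to O(reboot_node).
The contrapositive of premise 3 (O(¬update_dossier -> ¬reboot_node)) is O(reboot_node -> update_dossier), and O(reboot_node) is already established, so O(update_dossier).
With premise 7, O(update_dossier -> ¬review_invoice), the K-axiom yields O(¬review_invoice).
The contrapositive of premise 5 (O(¬report_claim -> review_invoice)) is O(¬review_invoice -> report_claim), and O(¬review_invoice) is already established, so O(report_claim).
Premise 1, O(¬inspect_certificate -> ¬report_claim), contraposes to O(report_claim -> inspect_certificate); with O(report_claim) we get O(inspect_certificate).
Premise 10, O(¬don_mask -> ¬inspect_certificate), contraposes to O(inspect_certificate -> don_mask); with O(inspect_certificate) we get O(don_mask).
But premise 8 directly asserts O(¬don_mask).
We now have both O(don_mask) and O(¬don_mask) — don_mask is simultaneously obligatory and forbidden, violating the D-axiom.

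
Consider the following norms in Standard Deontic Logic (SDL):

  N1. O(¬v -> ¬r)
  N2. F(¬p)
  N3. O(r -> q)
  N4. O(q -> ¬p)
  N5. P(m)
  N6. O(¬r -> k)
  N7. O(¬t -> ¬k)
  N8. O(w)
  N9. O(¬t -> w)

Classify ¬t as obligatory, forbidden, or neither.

Premise 2 is F(¬p), i.e. O(p).
The contrapositive of premise 4 (O(q -> ¬p)) is O(p -> ¬q), and O(p) is already established, so O(¬q).
Premise 3 is O(r -> q); contrapositively O(¬q -> ¬r). Since O(¬q) holds, K gives O(¬r).
With premise 6, O(¬r -> k), the K-axiom yields O(k).
Premise 7 is O(¬t -> ¬k); contrapositively O(k -> t). Since O(k) holds, K gives O(t).
Premises 1, 5, 8, 9 do not contribute to this derivation.
Thus O(t), which is F(¬t): ¬t is forbidden.

Forbidden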